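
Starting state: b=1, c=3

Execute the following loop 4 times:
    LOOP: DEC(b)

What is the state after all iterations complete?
b=-3, c=3

Iteration trace:
Start: b=1, c=3
After iteration 1: b=0, c=3
After iteration 2: b=-1, c=3
After iteration 3: b=-2, c=3
After iteration 4: b=-3, c=3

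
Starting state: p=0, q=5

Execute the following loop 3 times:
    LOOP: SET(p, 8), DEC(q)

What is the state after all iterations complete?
p=8, q=2

Iteration trace:
Start: p=0, q=5
After iteration 1: p=8, q=4
After iteration 2: p=8, q=3
After iteration 3: p=8, q=2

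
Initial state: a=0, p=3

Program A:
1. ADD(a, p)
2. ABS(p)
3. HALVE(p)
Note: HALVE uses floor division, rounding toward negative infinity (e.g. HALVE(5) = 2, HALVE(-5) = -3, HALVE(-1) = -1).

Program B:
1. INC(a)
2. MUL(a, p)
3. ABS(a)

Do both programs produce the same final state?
No

Program A final state: a=3, p=1
Program B final state: a=3, p=3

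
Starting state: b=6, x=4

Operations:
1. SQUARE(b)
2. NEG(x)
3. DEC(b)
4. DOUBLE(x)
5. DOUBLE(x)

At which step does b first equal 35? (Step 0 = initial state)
Step 3

Tracing b:
Initial: b = 6
After step 1: b = 36
After step 2: b = 36
After step 3: b = 35 ← first occurrence
After step 4: b = 35
After step 5: b = 35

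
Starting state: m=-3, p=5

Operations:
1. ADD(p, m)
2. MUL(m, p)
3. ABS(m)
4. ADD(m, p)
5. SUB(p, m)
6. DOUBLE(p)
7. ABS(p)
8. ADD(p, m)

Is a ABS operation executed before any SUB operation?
Yes

First ABS: step 3
First SUB: step 5
Since 3 < 5, ABS comes first.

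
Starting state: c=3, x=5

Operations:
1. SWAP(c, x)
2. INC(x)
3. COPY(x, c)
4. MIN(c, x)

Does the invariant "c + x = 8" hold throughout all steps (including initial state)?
No, violated after step 2

The invariant is violated after step 2.

State at each step:
Initial: c=3, x=5
After step 1: c=5, x=3
After step 2: c=5, x=4
After step 3: c=5, x=5
After step 4: c=5, x=5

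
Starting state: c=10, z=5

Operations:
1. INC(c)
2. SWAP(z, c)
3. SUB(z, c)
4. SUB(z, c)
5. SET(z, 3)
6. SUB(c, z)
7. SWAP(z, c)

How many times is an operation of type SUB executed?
3

Counting SUB operations:
Step 3: SUB(z, c) ← SUB
Step 4: SUB(z, c) ← SUB
Step 6: SUB(c, z) ← SUB
Total: 3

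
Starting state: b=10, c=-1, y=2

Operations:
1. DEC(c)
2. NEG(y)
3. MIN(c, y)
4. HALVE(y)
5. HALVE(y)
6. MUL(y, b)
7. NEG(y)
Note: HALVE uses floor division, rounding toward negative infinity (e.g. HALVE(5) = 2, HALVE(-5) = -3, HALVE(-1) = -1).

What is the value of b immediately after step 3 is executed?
b = 10

Tracing b through execution:
Initial: b = 10
After step 1 (DEC(c)): b = 10
After step 2 (NEG(y)): b = 10
After step 3 (MIN(c, y)): b = 10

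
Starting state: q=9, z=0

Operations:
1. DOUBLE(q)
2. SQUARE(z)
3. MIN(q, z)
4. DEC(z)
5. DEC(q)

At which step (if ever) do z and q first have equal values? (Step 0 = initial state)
Step 3

z and q first become equal after step 3.

Comparing values at each step:
Initial: z=0, q=9
After step 1: z=0, q=18
After step 2: z=0, q=18
After step 3: z=0, q=0 ← equal!
After step 4: z=-1, q=0
After step 5: z=-1, q=-1 ← equal!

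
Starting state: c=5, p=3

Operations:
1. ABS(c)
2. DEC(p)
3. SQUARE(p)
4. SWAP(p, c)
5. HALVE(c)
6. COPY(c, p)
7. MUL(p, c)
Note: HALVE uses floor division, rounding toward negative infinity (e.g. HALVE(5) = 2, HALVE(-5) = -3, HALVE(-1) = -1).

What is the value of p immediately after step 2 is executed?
p = 2

Tracing p through execution:
Initial: p = 3
After step 1 (ABS(c)): p = 3
After step 2 (DEC(p)): p = 2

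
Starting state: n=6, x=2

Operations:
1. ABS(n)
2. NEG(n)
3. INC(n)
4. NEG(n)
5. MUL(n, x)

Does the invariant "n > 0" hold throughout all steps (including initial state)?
No, violated after step 2

The invariant is violated after step 2.

State at each step:
Initial: n=6, x=2
After step 1: n=6, x=2
After step 2: n=-6, x=2
After step 3: n=-5, x=2
After step 4: n=5, x=2
After step 5: n=10, x=2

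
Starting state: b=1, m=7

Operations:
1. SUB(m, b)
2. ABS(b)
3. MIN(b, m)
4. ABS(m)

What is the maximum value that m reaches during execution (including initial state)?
7

Values of m at each step:
Initial: m = 7 ← maximum
After step 1: m = 6
After step 2: m = 6
After step 3: m = 6
After step 4: m = 6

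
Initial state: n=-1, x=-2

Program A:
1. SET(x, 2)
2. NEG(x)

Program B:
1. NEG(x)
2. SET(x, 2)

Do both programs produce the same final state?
No

Program A final state: n=-1, x=-2
Program B final state: n=-1, x=2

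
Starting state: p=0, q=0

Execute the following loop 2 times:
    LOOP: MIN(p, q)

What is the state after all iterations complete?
p=0, q=0

Iteration trace:
Start: p=0, q=0
After iteration 1: p=0, q=0
After iteration 2: p=0, q=0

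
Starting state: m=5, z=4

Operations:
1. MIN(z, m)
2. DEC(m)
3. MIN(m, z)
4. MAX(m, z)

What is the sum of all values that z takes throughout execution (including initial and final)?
20

Values of z at each step:
Initial: z = 4
After step 1: z = 4
After step 2: z = 4
After step 3: z = 4
After step 4: z = 4
Sum = 4 + 4 + 4 + 4 + 4 = 20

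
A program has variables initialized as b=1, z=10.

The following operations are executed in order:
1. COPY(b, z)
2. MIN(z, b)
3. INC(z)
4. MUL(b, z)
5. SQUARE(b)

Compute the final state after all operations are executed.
{b: 12100, z: 11}

Step-by-step execution:
Initial: b=1, z=10
After step 1 (COPY(b, z)): b=10, z=10
After step 2 (MIN(z, b)): b=10, z=10
After step 3 (INC(z)): b=10, z=11
After step 4 (MUL(b, z)): b=110, z=11
After step 5 (SQUARE(b)): b=12100, z=11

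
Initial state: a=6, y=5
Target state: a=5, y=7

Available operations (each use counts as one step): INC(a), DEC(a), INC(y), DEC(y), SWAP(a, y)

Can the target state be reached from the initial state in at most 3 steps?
Yes

Path (2 steps): INC(a) → SWAP(a, y)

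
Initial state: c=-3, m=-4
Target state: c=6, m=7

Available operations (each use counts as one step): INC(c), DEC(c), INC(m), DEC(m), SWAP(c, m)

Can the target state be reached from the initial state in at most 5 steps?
No

The target state cannot be reached within 5 steps.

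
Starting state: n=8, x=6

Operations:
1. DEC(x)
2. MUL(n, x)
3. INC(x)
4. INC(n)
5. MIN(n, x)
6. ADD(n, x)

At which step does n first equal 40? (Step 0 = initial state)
Step 2

Tracing n:
Initial: n = 8
After step 1: n = 8
After step 2: n = 40 ← first occurrence
After step 3: n = 40
After step 4: n = 41
After step 5: n = 6
After step 6: n = 12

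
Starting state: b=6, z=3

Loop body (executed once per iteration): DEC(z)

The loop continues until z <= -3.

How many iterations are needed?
6

Tracing iterations:
Initial: b=6, z=3
After iteration 1: b=6, z=2
After iteration 2: b=6, z=1
After iteration 3: b=6, z=0
After iteration 4: b=6, z=-1
After iteration 5: b=6, z=-2
After iteration 6: b=6, z=-3
z <= -3 now holds, so the loop exits after 6 iterations.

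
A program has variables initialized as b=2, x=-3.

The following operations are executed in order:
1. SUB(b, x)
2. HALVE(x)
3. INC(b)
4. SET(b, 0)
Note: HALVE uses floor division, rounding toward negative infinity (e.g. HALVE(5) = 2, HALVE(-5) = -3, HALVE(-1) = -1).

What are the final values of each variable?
{b: 0, x: -2}

Step-by-step execution:
Initial: b=2, x=-3
After step 1 (SUB(b, x)): b=5, x=-3
After step 2 (HALVE(x)): b=5, x=-2
After step 3 (INC(b)): b=6, x=-2
After step 4 (SET(b, 0)): b=0, x=-2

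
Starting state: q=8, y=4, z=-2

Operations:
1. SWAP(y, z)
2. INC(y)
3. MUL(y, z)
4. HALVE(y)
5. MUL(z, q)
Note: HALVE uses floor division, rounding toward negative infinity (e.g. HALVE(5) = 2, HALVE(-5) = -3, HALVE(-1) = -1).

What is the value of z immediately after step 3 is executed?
z = 4

Tracing z through execution:
Initial: z = -2
After step 1 (SWAP(y, z)): z = 4
After step 2 (INC(y)): z = 4
After step 3 (MUL(y, z)): z = 4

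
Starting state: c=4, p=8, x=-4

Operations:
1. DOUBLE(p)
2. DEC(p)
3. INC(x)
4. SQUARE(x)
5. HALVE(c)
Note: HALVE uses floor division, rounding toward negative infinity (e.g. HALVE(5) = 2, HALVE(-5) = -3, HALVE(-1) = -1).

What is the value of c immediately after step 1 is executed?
c = 4

Tracing c through execution:
Initial: c = 4
After step 1 (DOUBLE(p)): c = 4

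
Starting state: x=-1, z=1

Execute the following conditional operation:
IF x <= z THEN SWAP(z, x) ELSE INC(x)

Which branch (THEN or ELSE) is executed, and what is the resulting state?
Branch: THEN, Final state: x=1, z=-1

Evaluating condition: x <= z
x = -1, z = 1
Condition is True, so THEN branch executes
After SWAP(z, x): x=1, z=-1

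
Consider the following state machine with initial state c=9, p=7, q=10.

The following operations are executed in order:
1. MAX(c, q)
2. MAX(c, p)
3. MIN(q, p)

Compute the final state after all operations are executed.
{c: 10, p: 7, q: 7}

Step-by-step execution:
Initial: c=9, p=7, q=10
After step 1 (MAX(c, q)): c=10, p=7, q=10
After step 2 (MAX(c, p)): c=10, p=7, q=10
After step 3 (MIN(q, p)): c=10, p=7, q=7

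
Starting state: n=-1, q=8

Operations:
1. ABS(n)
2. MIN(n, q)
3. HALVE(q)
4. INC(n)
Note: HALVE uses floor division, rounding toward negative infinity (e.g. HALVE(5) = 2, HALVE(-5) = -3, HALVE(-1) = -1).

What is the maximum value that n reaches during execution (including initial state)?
2

Values of n at each step:
Initial: n = -1
After step 1: n = 1
After step 2: n = 1
After step 3: n = 1
After step 4: n = 2 ← maximum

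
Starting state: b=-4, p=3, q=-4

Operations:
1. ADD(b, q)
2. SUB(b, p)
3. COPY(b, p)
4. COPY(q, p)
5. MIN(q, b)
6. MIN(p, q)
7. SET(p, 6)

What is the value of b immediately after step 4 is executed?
b = 3

Tracing b through execution:
Initial: b = -4
After step 1 (ADD(b, q)): b = -8
After step 2 (SUB(b, p)): b = -11
After step 3 (COPY(b, p)): b = 3
After step 4 (COPY(q, p)): b = 3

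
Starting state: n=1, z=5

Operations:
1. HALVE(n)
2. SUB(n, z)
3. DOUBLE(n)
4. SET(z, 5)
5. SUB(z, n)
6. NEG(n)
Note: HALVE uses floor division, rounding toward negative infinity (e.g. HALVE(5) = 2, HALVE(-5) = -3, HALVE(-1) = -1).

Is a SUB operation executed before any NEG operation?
Yes

First SUB: step 2
First NEG: step 6
Since 2 < 6, SUB comes first.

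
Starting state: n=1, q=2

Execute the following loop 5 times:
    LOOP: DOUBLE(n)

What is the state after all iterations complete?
n=32, q=2

Iteration trace:
Start: n=1, q=2
After iteration 1: n=2, q=2
After iteration 2: n=4, q=2
After iteration 3: n=8, q=2
After iteration 4: n=16, q=2
After iteration 5: n=32, q=2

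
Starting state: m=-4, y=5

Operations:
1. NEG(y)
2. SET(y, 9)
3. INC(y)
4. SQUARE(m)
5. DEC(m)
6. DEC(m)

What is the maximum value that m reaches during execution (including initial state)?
16

Values of m at each step:
Initial: m = -4
After step 1: m = -4
After step 2: m = -4
After step 3: m = -4
After step 4: m = 16 ← maximum
After step 5: m = 15
After step 6: m = 14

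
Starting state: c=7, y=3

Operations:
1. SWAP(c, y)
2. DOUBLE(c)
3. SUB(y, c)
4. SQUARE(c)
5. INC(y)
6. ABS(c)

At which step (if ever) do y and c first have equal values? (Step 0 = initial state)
Never

y and c never become equal during execution.

Comparing values at each step:
Initial: y=3, c=7
After step 1: y=7, c=3
After step 2: y=7, c=6
After step 3: y=1, c=6
After step 4: y=1, c=36
After step 5: y=2, c=36
After step 6: y=2, c=36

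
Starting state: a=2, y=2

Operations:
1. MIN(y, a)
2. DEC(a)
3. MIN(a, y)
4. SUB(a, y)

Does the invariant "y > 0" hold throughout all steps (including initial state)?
Yes

The invariant holds at every step.

State at each step:
Initial: a=2, y=2
After step 1: a=2, y=2
After step 2: a=1, y=2
After step 3: a=1, y=2
After step 4: a=-1, y=2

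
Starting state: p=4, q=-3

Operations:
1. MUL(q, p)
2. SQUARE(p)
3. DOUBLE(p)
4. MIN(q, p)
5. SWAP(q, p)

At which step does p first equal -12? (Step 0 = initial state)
Step 5

Tracing p:
Initial: p = 4
After step 1: p = 4
After step 2: p = 16
After step 3: p = 32
After step 4: p = 32
After step 5: p = -12 ← first occurrence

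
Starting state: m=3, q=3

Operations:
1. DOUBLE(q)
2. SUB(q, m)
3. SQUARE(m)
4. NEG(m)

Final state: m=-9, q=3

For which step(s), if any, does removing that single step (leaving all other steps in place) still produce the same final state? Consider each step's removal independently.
None - removing any single step changes the final result

Testing removal of each single step:
Without step 1: final = m=-9, q=0 (different)
Without step 2: final = m=-9, q=6 (different)
Without step 3: final = m=-3, q=3 (different)
Without step 4: final = m=9, q=3 (different)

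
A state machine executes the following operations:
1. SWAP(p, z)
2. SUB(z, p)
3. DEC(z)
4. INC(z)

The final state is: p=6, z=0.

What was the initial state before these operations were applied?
p=6, z=6

Working backwards:
Final state: p=6, z=0
Before step 4 (INC(z)): p=6, z=-1
Before step 3 (DEC(z)): p=6, z=0
Before step 2 (SUB(z, p)): p=6, z=6
Before step 1 (SWAP(p, z)): p=6, z=6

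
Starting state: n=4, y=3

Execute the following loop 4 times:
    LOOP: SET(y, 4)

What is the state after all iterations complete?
n=4, y=4

Iteration trace:
Start: n=4, y=3
After iteration 1: n=4, y=4
After iteration 2: n=4, y=4
After iteration 3: n=4, y=4
After iteration 4: n=4, y=4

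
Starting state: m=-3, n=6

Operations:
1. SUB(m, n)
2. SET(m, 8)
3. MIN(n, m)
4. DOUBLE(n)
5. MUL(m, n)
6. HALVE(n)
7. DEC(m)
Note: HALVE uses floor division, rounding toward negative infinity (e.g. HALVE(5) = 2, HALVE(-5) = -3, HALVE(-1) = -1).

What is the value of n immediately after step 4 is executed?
n = 12

Tracing n through execution:
Initial: n = 6
After step 1 (SUB(m, n)): n = 6
After step 2 (SET(m, 8)): n = 6
After step 3 (MIN(n, m)): n = 6
After step 4 (DOUBLE(n)): n = 12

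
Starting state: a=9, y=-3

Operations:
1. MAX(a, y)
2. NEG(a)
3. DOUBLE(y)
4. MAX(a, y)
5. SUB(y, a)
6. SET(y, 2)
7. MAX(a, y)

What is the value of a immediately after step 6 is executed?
a = -6

Tracing a through execution:
Initial: a = 9
After step 1 (MAX(a, y)): a = 9
After step 2 (NEG(a)): a = -9
After step 3 (DOUBLE(y)): a = -9
After step 4 (MAX(a, y)): a = -6
After step 5 (SUB(y, a)): a = -6
After step 6 (SET(y, 2)): a = -6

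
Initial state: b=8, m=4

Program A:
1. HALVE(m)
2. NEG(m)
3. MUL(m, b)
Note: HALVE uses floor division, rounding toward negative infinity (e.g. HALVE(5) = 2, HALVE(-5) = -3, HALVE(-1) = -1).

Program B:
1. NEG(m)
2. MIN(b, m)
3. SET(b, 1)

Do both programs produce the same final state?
No

Program A final state: b=8, m=-16
Program B final state: b=1, m=-4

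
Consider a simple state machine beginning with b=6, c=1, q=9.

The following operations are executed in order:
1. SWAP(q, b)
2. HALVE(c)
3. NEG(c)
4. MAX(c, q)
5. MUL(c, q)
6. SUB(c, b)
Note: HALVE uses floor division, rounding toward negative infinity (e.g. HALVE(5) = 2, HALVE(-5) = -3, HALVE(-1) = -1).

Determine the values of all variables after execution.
{b: 9, c: 27, q: 6}

Step-by-step execution:
Initial: b=6, c=1, q=9
After step 1 (SWAP(q, b)): b=9, c=1, q=6
After step 2 (HALVE(c)): b=9, c=0, q=6
After step 3 (NEG(c)): b=9, c=0, q=6
After step 4 (MAX(c, q)): b=9, c=6, q=6
After step 5 (MUL(c, q)): b=9, c=36, q=6
After step 6 (SUB(c, b)): b=9, c=27, q=6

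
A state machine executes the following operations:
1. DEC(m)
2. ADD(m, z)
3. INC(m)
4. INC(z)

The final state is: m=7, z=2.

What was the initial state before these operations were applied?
m=6, z=1

Working backwards:
Final state: m=7, z=2
Before step 4 (INC(z)): m=7, z=1
Before step 3 (INC(m)): m=6, z=1
Before step 2 (ADD(m, z)): m=5, z=1
Before step 1 (DEC(m)): m=6, z=1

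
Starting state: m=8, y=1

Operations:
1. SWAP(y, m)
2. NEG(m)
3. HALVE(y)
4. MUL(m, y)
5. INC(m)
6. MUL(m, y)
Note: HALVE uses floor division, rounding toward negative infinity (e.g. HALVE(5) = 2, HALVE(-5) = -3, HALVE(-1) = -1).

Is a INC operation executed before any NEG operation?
No

First INC: step 5
First NEG: step 2
Since 5 > 2, NEG comes first.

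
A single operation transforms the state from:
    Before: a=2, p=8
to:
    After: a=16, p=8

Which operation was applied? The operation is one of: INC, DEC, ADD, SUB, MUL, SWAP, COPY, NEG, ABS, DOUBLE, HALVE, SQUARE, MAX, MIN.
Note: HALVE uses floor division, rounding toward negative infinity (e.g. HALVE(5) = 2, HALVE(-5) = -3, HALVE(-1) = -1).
MUL(a, p)

Analyzing the change:
Before: a=2, p=8
After: a=16, p=8
Variable a changed from 2 to 16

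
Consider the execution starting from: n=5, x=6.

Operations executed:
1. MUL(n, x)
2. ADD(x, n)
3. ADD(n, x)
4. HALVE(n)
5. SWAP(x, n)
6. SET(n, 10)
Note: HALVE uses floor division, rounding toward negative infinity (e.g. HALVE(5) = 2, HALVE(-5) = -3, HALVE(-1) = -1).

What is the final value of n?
n = 10

Tracing execution:
Step 1: MUL(n, x) → n = 30
Step 2: ADD(x, n) → n = 30
Step 3: ADD(n, x) → n = 66
Step 4: HALVE(n) → n = 33
Step 5: SWAP(x, n) → n = 36
Step 6: SET(n, 10) → n = 10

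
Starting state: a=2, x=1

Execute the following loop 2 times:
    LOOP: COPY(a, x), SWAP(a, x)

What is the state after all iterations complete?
a=1, x=1

Iteration trace:
Start: a=2, x=1
After iteration 1: a=1, x=1
After iteration 2: a=1, x=1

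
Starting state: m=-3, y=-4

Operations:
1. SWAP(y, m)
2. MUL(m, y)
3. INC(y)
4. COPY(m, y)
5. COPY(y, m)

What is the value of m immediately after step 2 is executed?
m = 12

Tracing m through execution:
Initial: m = -3
After step 1 (SWAP(y, m)): m = -4
After step 2 (MUL(m, y)): m = 12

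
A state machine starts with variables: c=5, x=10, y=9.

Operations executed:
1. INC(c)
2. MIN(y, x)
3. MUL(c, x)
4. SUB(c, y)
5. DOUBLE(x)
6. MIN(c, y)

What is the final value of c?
c = 9

Tracing execution:
Step 1: INC(c) → c = 6
Step 2: MIN(y, x) → c = 6
Step 3: MUL(c, x) → c = 60
Step 4: SUB(c, y) → c = 51
Step 5: DOUBLE(x) → c = 51
Step 6: MIN(c, y) → c = 9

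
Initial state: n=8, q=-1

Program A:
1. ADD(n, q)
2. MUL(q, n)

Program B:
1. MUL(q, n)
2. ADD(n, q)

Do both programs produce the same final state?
No

Program A final state: n=7, q=-7
Program B final state: n=0, q=-8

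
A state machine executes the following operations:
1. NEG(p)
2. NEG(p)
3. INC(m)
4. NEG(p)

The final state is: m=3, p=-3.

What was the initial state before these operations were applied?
m=2, p=3

Working backwards:
Final state: m=3, p=-3
Before step 4 (NEG(p)): m=3, p=3
Before step 3 (INC(m)): m=2, p=3
Before step 2 (NEG(p)): m=2, p=-3
Before step 1 (NEG(p)): m=2, p=3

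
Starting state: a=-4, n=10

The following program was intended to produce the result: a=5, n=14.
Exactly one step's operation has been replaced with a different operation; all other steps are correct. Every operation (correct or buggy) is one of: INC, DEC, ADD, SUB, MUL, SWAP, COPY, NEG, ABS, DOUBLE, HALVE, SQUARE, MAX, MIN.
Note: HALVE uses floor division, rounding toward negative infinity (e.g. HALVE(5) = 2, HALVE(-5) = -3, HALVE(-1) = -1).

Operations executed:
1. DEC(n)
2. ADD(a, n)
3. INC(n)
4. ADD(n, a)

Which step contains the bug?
Step 3

Trace with buggy code:
Initial: a=-4, n=10
After step 1: a=-4, n=9
After step 2: a=5, n=9
After step 3: a=5, n=10
After step 4: a=5, n=15
Actual final a=5, n=15 ≠ expected a=5, n=14.
Step 3 is the only position where a single-operation replacement can produce the expected result.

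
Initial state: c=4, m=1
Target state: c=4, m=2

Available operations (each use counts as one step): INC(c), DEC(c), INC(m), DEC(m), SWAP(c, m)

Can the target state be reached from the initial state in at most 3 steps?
Yes

Path (1 step): INC(m)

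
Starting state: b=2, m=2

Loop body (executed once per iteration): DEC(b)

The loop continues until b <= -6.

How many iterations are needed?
8

Tracing iterations:
Initial: b=2, m=2
After iteration 1: b=1, m=2
After iteration 2: b=0, m=2
After iteration 3: b=-1, m=2
After iteration 4: b=-2, m=2
After iteration 5: b=-3, m=2
After iteration 6: b=-4, m=2
After iteration 7: b=-5, m=2
After iteration 8: b=-6, m=2
b <= -6 now holds, so the loop exits after 8 iterations.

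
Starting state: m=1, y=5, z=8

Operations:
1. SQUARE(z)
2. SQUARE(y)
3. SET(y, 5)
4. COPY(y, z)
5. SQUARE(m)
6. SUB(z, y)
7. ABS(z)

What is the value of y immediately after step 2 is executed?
y = 25

Tracing y through execution:
Initial: y = 5
After step 1 (SQUARE(z)): y = 5
After step 2 (SQUARE(y)): y = 25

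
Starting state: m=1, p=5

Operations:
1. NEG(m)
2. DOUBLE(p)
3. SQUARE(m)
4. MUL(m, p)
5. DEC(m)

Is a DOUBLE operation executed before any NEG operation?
No

First DOUBLE: step 2
First NEG: step 1
Since 2 > 1, NEG comes first.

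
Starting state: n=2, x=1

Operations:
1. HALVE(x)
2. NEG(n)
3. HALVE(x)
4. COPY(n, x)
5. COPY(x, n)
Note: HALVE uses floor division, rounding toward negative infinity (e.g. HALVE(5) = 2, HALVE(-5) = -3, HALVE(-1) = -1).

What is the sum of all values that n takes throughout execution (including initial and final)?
0

Values of n at each step:
Initial: n = 2
After step 1: n = 2
After step 2: n = -2
After step 3: n = -2
After step 4: n = 0
After step 5: n = 0
Sum = 2 + 2 + -2 + -2 + 0 + 0 = 0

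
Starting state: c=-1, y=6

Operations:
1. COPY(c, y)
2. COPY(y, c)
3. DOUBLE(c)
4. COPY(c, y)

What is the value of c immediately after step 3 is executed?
c = 12

Tracing c through execution:
Initial: c = -1
After step 1 (COPY(c, y)): c = 6
After step 2 (COPY(y, c)): c = 6
After step 3 (DOUBLE(c)): c = 12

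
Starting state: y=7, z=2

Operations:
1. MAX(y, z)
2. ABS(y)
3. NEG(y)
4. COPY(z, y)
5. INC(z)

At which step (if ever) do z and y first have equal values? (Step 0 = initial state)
Step 4

z and y first become equal after step 4.

Comparing values at each step:
Initial: z=2, y=7
After step 1: z=2, y=7
After step 2: z=2, y=7
After step 3: z=2, y=-7
After step 4: z=-7, y=-7 ← equal!
After step 5: z=-6, y=-7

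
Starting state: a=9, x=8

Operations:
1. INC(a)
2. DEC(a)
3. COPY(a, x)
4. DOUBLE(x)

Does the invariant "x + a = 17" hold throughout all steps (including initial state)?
No, violated after step 1

The invariant is violated after step 1.

State at each step:
Initial: a=9, x=8
After step 1: a=10, x=8
After step 2: a=9, x=8
After step 3: a=8, x=8
After step 4: a=8, x=16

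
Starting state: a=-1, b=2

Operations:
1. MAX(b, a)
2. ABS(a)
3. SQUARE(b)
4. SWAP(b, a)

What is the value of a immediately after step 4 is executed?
a = 4

Tracing a through execution:
Initial: a = -1
After step 1 (MAX(b, a)): a = -1
After step 2 (ABS(a)): a = 1
After step 3 (SQUARE(b)): a = 1
After step 4 (SWAP(b, a)): a = 4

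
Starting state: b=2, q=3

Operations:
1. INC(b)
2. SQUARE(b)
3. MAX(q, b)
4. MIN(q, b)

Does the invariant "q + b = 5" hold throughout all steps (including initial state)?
No, violated after step 1

The invariant is violated after step 1.

State at each step:
Initial: b=2, q=3
After step 1: b=3, q=3
After step 2: b=9, q=3
After step 3: b=9, q=9
After step 4: b=9, q=9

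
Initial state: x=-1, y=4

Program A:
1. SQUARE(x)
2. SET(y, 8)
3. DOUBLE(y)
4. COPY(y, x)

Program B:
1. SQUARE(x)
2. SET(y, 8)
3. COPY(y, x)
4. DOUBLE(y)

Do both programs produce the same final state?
No

Program A final state: x=1, y=1
Program B final state: x=1, y=2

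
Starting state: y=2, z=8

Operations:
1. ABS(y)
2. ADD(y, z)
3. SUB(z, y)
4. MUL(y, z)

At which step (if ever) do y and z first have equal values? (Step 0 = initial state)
Never

y and z never become equal during execution.

Comparing values at each step:
Initial: y=2, z=8
After step 1: y=2, z=8
After step 2: y=10, z=8
After step 3: y=10, z=-2
After step 4: y=-20, z=-2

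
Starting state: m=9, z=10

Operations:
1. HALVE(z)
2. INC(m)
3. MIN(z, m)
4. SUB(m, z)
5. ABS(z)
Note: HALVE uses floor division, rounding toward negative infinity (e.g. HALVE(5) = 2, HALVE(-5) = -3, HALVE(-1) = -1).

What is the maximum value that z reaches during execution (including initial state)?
10

Values of z at each step:
Initial: z = 10 ← maximum
After step 1: z = 5
After step 2: z = 5
After step 3: z = 5
After step 4: z = 5
After step 5: z = 5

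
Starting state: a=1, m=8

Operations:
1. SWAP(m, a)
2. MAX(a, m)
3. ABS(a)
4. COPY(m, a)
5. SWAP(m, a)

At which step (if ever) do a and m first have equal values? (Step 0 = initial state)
Step 4

a and m first become equal after step 4.

Comparing values at each step:
Initial: a=1, m=8
After step 1: a=8, m=1
After step 2: a=8, m=1
After step 3: a=8, m=1
After step 4: a=8, m=8 ← equal!
After step 5: a=8, m=8 ← equal!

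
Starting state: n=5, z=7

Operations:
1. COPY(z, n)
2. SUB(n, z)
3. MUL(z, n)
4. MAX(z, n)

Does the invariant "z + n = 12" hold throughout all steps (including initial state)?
No, violated after step 1

The invariant is violated after step 1.

State at each step:
Initial: n=5, z=7
After step 1: n=5, z=5
After step 2: n=0, z=5
After step 3: n=0, z=0
After step 4: n=0, z=0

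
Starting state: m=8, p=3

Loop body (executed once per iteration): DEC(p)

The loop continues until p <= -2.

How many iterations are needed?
5

Tracing iterations:
Initial: m=8, p=3
After iteration 1: m=8, p=2
After iteration 2: m=8, p=1
After iteration 3: m=8, p=0
After iteration 4: m=8, p=-1
After iteration 5: m=8, p=-2
p <= -2 now holds, so the loop exits after 5 iterations.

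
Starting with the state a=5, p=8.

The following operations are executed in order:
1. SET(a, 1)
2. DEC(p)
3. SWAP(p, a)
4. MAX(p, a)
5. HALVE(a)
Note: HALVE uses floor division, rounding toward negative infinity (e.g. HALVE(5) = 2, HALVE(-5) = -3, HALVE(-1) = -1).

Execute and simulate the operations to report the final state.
{a: 3, p: 7}

Step-by-step execution:
Initial: a=5, p=8
After step 1 (SET(a, 1)): a=1, p=8
After step 2 (DEC(p)): a=1, p=7
After step 3 (SWAP(p, a)): a=7, p=1
After step 4 (MAX(p, a)): a=7, p=7
After step 5 (HALVE(a)): a=3, p=7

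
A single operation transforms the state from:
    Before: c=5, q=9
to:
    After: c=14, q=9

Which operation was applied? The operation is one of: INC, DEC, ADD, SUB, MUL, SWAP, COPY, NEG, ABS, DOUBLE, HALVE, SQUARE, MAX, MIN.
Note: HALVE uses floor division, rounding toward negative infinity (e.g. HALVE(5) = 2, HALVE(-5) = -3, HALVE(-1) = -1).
ADD(c, q)

Analyzing the change:
Before: c=5, q=9
After: c=14, q=9
Variable c changed from 5 to 14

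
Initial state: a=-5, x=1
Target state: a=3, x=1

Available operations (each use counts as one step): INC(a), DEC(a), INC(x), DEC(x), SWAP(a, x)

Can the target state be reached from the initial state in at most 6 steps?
No

The target state cannot be reached within 6 steps.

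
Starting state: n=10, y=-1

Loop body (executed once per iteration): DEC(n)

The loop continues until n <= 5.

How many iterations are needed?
5

Tracing iterations:
Initial: n=10, y=-1
After iteration 1: n=9, y=-1
After iteration 2: n=8, y=-1
After iteration 3: n=7, y=-1
After iteration 4: n=6, y=-1
After iteration 5: n=5, y=-1
n <= 5 now holds, so the loop exits after 5 iterations.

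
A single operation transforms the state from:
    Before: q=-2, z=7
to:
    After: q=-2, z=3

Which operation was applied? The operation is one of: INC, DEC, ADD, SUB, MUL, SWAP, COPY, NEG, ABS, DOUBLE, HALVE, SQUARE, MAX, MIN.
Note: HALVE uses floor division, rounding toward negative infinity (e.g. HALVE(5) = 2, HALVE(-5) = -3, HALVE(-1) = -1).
HALVE(z)

Analyzing the change:
Before: q=-2, z=7
After: q=-2, z=3
Variable z changed from 7 to 3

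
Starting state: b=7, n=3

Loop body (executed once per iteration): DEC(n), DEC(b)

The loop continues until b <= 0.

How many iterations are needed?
7

Tracing iterations:
Initial: b=7, n=3
After iteration 1: b=6, n=2
After iteration 2: b=5, n=1
After iteration 3: b=4, n=0
After iteration 4: b=3, n=-1
After iteration 5: b=2, n=-2
After iteration 6: b=1, n=-3
After iteration 7: b=0, n=-4
b <= 0 now holds, so the loop exits after 7 iterations.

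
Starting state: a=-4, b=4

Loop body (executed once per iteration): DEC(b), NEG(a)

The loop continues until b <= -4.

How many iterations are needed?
8

Tracing iterations:
Initial: a=-4, b=4
After iteration 1: a=4, b=3
After iteration 2: a=-4, b=2
After iteration 3: a=4, b=1
After iteration 4: a=-4, b=0
After iteration 5: a=4, b=-1
After iteration 6: a=-4, b=-2
After iteration 7: a=4, b=-3
After iteration 8: a=-4, b=-4
b <= -4 now holds, so the loop exits after 8 iterations.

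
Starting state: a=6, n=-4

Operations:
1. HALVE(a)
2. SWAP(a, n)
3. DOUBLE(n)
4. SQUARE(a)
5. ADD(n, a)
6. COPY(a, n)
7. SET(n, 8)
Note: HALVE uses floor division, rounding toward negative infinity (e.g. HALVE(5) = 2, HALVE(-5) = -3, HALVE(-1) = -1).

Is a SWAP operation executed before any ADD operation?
Yes

First SWAP: step 2
First ADD: step 5
Since 2 < 5, SWAP comes first.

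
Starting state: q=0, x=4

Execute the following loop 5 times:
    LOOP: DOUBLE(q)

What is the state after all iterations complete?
q=0, x=4

Iteration trace:
Start: q=0, x=4
After iteration 1: q=0, x=4
After iteration 2: q=0, x=4
After iteration 3: q=0, x=4
After iteration 4: q=0, x=4
After iteration 5: q=0, x=4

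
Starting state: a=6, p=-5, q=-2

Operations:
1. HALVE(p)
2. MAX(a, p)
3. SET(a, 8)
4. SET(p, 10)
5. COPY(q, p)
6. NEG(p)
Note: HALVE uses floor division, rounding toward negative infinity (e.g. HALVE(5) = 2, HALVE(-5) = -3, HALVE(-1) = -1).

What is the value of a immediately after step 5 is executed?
a = 8

Tracing a through execution:
Initial: a = 6
After step 1 (HALVE(p)): a = 6
After step 2 (MAX(a, p)): a = 6
After step 3 (SET(a, 8)): a = 8
After step 4 (SET(p, 10)): a = 8
After step 5 (COPY(q, p)): a = 8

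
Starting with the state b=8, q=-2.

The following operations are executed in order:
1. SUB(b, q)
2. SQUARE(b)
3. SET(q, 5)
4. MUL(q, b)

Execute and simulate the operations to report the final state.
{b: 100, q: 500}

Step-by-step execution:
Initial: b=8, q=-2
After step 1 (SUB(b, q)): b=10, q=-2
After step 2 (SQUARE(b)): b=100, q=-2
After step 3 (SET(q, 5)): b=100, q=5
After step 4 (MUL(q, b)): b=100, q=500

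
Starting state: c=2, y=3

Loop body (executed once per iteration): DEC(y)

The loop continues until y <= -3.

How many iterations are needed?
6

Tracing iterations:
Initial: c=2, y=3
After iteration 1: c=2, y=2
After iteration 2: c=2, y=1
After iteration 3: c=2, y=0
After iteration 4: c=2, y=-1
After iteration 5: c=2, y=-2
After iteration 6: c=2, y=-3
y <= -3 now holds, so the loop exits after 6 iterations.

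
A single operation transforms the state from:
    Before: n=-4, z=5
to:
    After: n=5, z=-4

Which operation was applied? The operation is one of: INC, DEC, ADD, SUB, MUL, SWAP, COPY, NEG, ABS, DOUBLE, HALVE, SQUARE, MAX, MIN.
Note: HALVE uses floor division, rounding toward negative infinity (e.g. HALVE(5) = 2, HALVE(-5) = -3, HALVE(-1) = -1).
SWAP(n, z)

Analyzing the change:
Before: n=-4, z=5
After: n=5, z=-4
Variable n changed from -4 to 5
Variable z changed from 5 to -4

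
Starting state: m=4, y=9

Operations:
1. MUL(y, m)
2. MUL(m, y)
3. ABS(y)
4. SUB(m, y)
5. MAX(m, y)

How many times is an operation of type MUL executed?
2

Counting MUL operations:
Step 1: MUL(y, m) ← MUL
Step 2: MUL(m, y) ← MUL
Total: 2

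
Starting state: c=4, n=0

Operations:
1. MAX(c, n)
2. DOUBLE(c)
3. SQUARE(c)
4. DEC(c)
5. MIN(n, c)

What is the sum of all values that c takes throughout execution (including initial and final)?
206

Values of c at each step:
Initial: c = 4
After step 1: c = 4
After step 2: c = 8
After step 3: c = 64
After step 4: c = 63
After step 5: c = 63
Sum = 4 + 4 + 8 + 64 + 63 + 63 = 206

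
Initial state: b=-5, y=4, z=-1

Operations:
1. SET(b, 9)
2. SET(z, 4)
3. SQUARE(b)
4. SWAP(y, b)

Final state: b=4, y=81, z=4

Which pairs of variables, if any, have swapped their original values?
None

Comparing initial and final values:
z: -1 → 4
b: -5 → 4
y: 4 → 81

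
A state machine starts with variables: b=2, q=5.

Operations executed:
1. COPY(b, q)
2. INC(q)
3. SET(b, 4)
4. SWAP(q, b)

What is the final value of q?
q = 4

Tracing execution:
Step 1: COPY(b, q) → q = 5
Step 2: INC(q) → q = 6
Step 3: SET(b, 4) → q = 6
Step 4: SWAP(q, b) → q = 4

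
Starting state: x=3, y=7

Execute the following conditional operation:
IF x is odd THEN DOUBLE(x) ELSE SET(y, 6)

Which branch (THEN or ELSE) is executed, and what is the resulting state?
Branch: THEN, Final state: x=6, y=7

Evaluating condition: x is odd
Condition is True, so THEN branch executes
After DOUBLE(x): x=6, y=7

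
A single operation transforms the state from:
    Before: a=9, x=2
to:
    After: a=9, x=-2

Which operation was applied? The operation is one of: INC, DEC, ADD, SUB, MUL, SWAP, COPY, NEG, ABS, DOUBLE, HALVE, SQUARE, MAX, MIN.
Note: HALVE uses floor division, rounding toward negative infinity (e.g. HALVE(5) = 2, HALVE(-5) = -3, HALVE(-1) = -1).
NEG(x)

Analyzing the change:
Before: a=9, x=2
After: a=9, x=-2
Variable x changed from 2 to -2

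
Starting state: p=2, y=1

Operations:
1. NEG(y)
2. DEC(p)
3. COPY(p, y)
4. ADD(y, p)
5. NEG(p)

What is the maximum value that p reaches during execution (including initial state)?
2

Values of p at each step:
Initial: p = 2 ← maximum
After step 1: p = 2
After step 2: p = 1
After step 3: p = -1
After step 4: p = -1
After step 5: p = 1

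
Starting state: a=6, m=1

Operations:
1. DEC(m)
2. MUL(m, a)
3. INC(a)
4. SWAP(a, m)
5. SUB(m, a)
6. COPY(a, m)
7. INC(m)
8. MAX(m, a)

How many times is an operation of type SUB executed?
1

Counting SUB operations:
Step 5: SUB(m, a) ← SUB
Total: 1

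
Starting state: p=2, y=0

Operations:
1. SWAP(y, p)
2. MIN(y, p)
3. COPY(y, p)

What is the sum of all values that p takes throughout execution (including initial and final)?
2

Values of p at each step:
Initial: p = 2
After step 1: p = 0
After step 2: p = 0
After step 3: p = 0
Sum = 2 + 0 + 0 + 0 = 2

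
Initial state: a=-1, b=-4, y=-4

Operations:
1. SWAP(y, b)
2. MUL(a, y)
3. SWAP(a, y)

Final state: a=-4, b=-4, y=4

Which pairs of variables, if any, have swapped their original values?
None

Comparing initial and final values:
b: -4 → -4
a: -1 → -4
y: -4 → 4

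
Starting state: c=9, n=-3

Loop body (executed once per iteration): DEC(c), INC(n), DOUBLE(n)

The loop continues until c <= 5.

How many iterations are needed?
4

Tracing iterations:
Initial: c=9, n=-3
After iteration 1: c=8, n=-4
After iteration 2: c=7, n=-6
After iteration 3: c=6, n=-10
After iteration 4: c=5, n=-18
c <= 5 now holds, so the loop exits after 4 iterations.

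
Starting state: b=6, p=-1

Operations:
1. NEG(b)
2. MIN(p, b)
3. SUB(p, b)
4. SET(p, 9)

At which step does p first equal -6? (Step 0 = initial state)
Step 2

Tracing p:
Initial: p = -1
After step 1: p = -1
After step 2: p = -6 ← first occurrence
After step 3: p = 0
After step 4: p = 9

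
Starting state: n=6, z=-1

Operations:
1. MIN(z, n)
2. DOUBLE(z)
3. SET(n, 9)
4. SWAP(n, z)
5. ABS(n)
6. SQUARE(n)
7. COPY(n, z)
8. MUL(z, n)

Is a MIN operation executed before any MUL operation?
Yes

First MIN: step 1
First MUL: step 8
Since 1 < 8, MIN comes first.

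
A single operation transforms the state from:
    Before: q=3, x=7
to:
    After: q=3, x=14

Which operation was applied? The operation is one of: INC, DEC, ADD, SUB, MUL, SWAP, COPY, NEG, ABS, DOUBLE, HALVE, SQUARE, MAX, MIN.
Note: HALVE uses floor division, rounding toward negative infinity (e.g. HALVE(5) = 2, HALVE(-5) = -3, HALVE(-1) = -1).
DOUBLE(x)

Analyzing the change:
Before: q=3, x=7
After: q=3, x=14
Variable x changed from 7 to 14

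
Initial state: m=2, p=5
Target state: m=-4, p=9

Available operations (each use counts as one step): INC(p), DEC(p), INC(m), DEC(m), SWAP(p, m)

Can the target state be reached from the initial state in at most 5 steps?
No

The target state cannot be reached within 5 steps.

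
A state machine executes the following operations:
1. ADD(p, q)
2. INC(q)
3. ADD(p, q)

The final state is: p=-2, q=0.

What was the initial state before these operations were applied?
p=-1, q=-1

Working backwards:
Final state: p=-2, q=0
Before step 3 (ADD(p, q)): p=-2, q=0
Before step 2 (INC(q)): p=-2, q=-1
Before step 1 (ADD(p, q)): p=-1, q=-1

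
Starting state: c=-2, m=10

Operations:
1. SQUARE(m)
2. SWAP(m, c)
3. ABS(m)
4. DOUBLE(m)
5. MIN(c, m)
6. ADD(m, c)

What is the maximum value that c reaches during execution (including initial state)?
100

Values of c at each step:
Initial: c = -2
After step 1: c = -2
After step 2: c = 100 ← maximum
After step 3: c = 100
After step 4: c = 100
After step 5: c = 4
After step 6: c = 4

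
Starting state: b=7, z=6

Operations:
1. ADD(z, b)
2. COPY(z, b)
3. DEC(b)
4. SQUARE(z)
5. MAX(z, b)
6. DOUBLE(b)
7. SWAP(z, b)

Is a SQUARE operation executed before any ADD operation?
No

First SQUARE: step 4
First ADD: step 1
Since 4 > 1, ADD comes first.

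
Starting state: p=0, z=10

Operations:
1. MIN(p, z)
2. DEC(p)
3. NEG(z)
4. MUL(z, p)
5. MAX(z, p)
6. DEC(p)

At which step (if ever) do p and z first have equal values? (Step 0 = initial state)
Never

p and z never become equal during execution.

Comparing values at each step:
Initial: p=0, z=10
After step 1: p=0, z=10
After step 2: p=-1, z=10
After step 3: p=-1, z=-10
After step 4: p=-1, z=10
After step 5: p=-1, z=10
After step 6: p=-2, z=10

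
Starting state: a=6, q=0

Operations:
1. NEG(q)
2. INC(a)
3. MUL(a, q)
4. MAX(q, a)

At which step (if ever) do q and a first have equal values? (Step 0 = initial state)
Step 3

q and a first become equal after step 3.

Comparing values at each step:
Initial: q=0, a=6
After step 1: q=0, a=6
After step 2: q=0, a=7
After step 3: q=0, a=0 ← equal!
After step 4: q=0, a=0 ← equal!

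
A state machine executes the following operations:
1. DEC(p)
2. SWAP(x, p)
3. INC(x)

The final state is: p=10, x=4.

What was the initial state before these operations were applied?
p=4, x=10

Working backwards:
Final state: p=10, x=4
Before step 3 (INC(x)): p=10, x=3
Before step 2 (SWAP(x, p)): p=3, x=10
Before step 1 (DEC(p)): p=4, x=10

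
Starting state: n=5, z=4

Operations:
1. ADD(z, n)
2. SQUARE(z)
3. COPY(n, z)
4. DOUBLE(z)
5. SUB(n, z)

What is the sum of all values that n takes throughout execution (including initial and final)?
96

Values of n at each step:
Initial: n = 5
After step 1: n = 5
After step 2: n = 5
After step 3: n = 81
After step 4: n = 81
After step 5: n = -81
Sum = 5 + 5 + 5 + 81 + 81 + -81 = 96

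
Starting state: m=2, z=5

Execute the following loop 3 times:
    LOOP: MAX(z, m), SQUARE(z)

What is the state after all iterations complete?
m=2, z=390625

Iteration trace:
Start: m=2, z=5
After iteration 1: m=2, z=25
After iteration 2: m=2, z=625
After iteration 3: m=2, z=390625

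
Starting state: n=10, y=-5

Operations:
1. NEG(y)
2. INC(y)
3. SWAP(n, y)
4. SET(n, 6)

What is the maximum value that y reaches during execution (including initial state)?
10

Values of y at each step:
Initial: y = -5
After step 1: y = 5
After step 2: y = 6
After step 3: y = 10 ← maximum
After step 4: y = 10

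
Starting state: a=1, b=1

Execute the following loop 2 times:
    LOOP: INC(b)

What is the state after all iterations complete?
a=1, b=3

Iteration trace:
Start: a=1, b=1
After iteration 1: a=1, b=2
After iteration 2: a=1, b=3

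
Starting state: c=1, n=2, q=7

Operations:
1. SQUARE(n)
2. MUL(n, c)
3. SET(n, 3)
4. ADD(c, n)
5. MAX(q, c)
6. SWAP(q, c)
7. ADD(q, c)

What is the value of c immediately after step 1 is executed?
c = 1

Tracing c through execution:
Initial: c = 1
After step 1 (SQUARE(n)): c = 1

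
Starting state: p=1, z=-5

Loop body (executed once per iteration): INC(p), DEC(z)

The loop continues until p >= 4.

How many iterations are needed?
3

Tracing iterations:
Initial: p=1, z=-5
After iteration 1: p=2, z=-6
After iteration 2: p=3, z=-7
After iteration 3: p=4, z=-8
p >= 4 now holds, so the loop exits after 3 iterations.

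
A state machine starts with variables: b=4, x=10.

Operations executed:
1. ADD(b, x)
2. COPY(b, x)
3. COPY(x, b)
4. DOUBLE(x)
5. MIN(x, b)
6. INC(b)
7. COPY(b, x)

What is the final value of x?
x = 10

Tracing execution:
Step 1: ADD(b, x) → x = 10
Step 2: COPY(b, x) → x = 10
Step 3: COPY(x, b) → x = 10
Step 4: DOUBLE(x) → x = 20
Step 5: MIN(x, b) → x = 10
Step 6: INC(b) → x = 10
Step 7: COPY(b, x) → x = 10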